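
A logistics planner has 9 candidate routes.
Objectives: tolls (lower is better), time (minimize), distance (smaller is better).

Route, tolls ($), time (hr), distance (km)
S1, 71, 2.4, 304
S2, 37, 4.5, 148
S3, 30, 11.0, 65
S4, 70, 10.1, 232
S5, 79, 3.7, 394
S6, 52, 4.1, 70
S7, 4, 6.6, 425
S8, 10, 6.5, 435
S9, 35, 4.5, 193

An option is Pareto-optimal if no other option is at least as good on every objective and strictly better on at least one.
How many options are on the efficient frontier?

S1: not dominated (best time).
S2: not dominated.
S3: not dominated (best distance).
S4: dominated by S2 (tolls 37≤70, time 4.5≤10.1, distance 148≤232).
S5: dominated by S1 (tolls 71≤79, time 2.4≤3.7, distance 304≤394).
S6: not dominated.
S7: not dominated (best tolls).
S8: not dominated.
S9: not dominated.
Pareto-optimal: S1, S2, S3, S6, S7, S8, S9 → 7.

7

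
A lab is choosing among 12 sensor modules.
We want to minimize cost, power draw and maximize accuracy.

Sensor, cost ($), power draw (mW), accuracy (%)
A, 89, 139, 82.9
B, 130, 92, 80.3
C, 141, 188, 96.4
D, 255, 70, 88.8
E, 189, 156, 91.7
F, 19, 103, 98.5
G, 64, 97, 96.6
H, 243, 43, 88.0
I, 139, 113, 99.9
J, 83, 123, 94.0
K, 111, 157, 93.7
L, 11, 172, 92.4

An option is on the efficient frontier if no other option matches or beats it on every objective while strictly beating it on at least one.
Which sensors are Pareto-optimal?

B, D, F, G, H, I, L

A: dominated by F (cost 19≤89, power draw 103≤139, accuracy 98.5≥82.9).
B: not dominated.
C: dominated by F (cost 19≤141, power draw 103≤188, accuracy 98.5≥96.4).
D: not dominated.
E: dominated by F (cost 19≤189, power draw 103≤156, accuracy 98.5≥91.7).
F: not dominated.
G: not dominated.
H: not dominated (best power draw).
I: not dominated (best accuracy).
J: dominated by F (cost 19≤83, power draw 103≤123, accuracy 98.5≥94.0).
K: dominated by F (cost 19≤111, power draw 103≤157, accuracy 98.5≥93.7).
L: not dominated (best cost).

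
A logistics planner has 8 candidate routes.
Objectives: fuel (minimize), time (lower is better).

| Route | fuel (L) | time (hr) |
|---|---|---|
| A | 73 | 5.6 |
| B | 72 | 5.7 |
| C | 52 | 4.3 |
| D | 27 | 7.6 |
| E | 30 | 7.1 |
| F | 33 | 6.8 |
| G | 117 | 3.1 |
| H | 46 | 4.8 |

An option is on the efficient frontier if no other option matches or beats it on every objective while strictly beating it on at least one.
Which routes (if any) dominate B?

C, H

C: fuel 52≤72, time 4.3≤5.7 — dominates B.
H: fuel 46≤72, time 4.8≤5.7 — dominates B.
Others (A, D, E, F, G) are each worse than B on at least one objective.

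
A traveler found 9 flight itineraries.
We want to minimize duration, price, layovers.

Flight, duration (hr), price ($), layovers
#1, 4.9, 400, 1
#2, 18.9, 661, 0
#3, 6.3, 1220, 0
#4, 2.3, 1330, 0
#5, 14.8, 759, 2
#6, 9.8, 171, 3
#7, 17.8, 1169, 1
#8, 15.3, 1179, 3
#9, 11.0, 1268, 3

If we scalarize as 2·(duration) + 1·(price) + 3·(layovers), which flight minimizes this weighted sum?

#6

#1: 2·4.9 + 1·400 + 3·1 = 412.8
#2: 2·18.9 + 1·661 + 3·0 = 698.8
#3: 2·6.3 + 1·1220 + 3·0 = 1232.6
#4: 2·2.3 + 1·1330 + 3·0 = 1334.6
#5: 2·14.8 + 1·759 + 3·2 = 794.6
#6: 2·9.8 + 1·171 + 3·3 = 199.6
#7: 2·17.8 + 1·1169 + 3·1 = 1207.6
#8: 2·15.3 + 1·1179 + 3·3 = 1218.6
#9: 2·11.0 + 1·1268 + 3·3 = 1299.0
Lowest: #6 at 199.6.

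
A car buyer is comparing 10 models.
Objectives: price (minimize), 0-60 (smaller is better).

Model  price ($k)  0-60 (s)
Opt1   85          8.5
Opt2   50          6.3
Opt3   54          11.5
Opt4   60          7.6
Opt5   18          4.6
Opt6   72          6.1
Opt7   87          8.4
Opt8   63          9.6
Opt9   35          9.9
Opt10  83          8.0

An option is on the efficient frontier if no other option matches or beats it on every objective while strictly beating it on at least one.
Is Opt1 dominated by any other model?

Yes

Opt2 vs Opt1: price 50≤85, 0-60 6.3≤8.5 — Opt2 is at least as good on every objective and strictly better on at least one, so Opt2 dominates Opt1.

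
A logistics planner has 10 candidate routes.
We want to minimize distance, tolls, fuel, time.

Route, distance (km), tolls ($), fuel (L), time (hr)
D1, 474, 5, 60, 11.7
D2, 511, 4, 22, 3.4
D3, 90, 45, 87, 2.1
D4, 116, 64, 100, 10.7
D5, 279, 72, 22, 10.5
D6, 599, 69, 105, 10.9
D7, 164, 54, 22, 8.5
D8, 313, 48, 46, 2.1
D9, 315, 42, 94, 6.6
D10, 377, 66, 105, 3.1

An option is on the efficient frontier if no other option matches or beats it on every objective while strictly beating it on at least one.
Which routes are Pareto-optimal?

D1, D2, D3, D7, D8, D9

D1: not dominated.
D2: not dominated (best tolls).
D3: not dominated (best distance).
D4: dominated by D3 (distance 90≤116, tolls 45≤64, fuel 87≤100, time 2.1≤10.7).
D5: dominated by D7 (distance 164≤279, tolls 54≤72, fuel 22≤22, time 8.5≤10.5).
D6: dominated by D2 (distance 511≤599, tolls 4≤69, fuel 22≤105, time 3.4≤10.9).
D7: not dominated.
D8: not dominated.
D9: not dominated.
D10: dominated by D3 (distance 90≤377, tolls 45≤66, fuel 87≤105, time 2.1≤3.1).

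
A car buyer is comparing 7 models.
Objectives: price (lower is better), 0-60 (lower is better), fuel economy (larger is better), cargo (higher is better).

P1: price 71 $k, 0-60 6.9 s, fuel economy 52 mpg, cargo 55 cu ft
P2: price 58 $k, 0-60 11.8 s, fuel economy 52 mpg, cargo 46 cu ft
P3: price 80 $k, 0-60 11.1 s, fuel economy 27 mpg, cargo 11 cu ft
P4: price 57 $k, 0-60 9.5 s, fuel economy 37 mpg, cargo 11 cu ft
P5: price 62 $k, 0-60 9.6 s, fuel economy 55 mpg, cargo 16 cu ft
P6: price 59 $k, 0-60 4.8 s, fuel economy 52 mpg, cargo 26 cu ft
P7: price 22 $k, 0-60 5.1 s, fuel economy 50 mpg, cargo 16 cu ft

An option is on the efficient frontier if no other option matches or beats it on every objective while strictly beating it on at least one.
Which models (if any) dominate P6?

none

P1: worse on price (71 vs 59).
P2: worse on 0-60 (11.8 vs 4.8).
P3: worse on price (80 vs 59).
P4: worse on 0-60 (9.5 vs 4.8).
P5: worse on price (62 vs 59).
P7: worse on 0-60 (5.1 vs 4.8).
No option dominates P6.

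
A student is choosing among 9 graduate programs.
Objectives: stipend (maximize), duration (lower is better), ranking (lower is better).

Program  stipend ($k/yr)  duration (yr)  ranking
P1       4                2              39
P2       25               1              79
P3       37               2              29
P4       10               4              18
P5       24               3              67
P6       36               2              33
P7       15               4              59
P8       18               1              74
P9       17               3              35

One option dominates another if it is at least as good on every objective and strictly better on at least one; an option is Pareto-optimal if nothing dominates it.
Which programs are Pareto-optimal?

P1: dominated by P3 (stipend 37≥4, duration 2≤2, ranking 29≤39).
P2: not dominated.
P3: not dominated (best stipend).
P4: not dominated (best ranking).
P5: dominated by P3 (stipend 37≥24, duration 2≤3, ranking 29≤67).
P6: dominated by P3 (stipend 37≥36, duration 2≤2, ranking 29≤33).
P7: dominated by P3 (stipend 37≥15, duration 2≤4, ranking 29≤59).
P8: not dominated.
P9: dominated by P3 (stipend 37≥17, duration 2≤3, ranking 29≤35).

P2, P3, P4, P8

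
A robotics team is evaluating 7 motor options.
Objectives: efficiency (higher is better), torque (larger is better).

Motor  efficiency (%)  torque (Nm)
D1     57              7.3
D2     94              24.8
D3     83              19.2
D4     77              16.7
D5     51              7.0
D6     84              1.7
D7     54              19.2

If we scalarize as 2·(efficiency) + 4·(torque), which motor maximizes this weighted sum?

D2

D1: 2·57 + 4·7.3 = 143.2
D2: 2·94 + 4·24.8 = 287.2
D3: 2·83 + 4·19.2 = 242.8
D4: 2·77 + 4·16.7 = 220.8
D5: 2·51 + 4·7.0 = 130.0
D6: 2·84 + 4·1.7 = 174.8
D7: 2·54 + 4·19.2 = 184.8
Highest: D2 at 287.2.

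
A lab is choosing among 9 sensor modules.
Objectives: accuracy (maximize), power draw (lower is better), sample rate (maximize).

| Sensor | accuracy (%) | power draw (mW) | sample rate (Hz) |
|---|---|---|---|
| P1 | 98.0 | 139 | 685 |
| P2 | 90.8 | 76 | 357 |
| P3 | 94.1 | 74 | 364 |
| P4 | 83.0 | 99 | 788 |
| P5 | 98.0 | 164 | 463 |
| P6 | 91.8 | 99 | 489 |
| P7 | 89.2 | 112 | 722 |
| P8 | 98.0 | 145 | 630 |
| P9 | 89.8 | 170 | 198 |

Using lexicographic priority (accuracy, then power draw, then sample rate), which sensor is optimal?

First maximize accuracy: best is 98.0, kept {P1, P5, P8}.
Then minimize power draw: best is 139, kept {P1}.

P1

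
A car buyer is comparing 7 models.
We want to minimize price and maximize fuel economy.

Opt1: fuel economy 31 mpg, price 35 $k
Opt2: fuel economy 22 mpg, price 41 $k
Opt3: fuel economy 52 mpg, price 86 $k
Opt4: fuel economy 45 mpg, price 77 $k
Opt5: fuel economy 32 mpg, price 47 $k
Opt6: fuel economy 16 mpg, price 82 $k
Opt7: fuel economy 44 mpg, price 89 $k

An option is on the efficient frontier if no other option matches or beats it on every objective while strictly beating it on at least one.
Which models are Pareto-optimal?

Opt1, Opt3, Opt4, Opt5

Opt1: not dominated (best price).
Opt2: dominated by Opt1 (fuel economy 31≥22, price 35≤41).
Opt3: not dominated (best fuel economy).
Opt4: not dominated.
Opt5: not dominated.
Opt6: dominated by Opt1 (fuel economy 31≥16, price 35≤82).
Opt7: dominated by Opt3 (fuel economy 52≥44, price 86≤89).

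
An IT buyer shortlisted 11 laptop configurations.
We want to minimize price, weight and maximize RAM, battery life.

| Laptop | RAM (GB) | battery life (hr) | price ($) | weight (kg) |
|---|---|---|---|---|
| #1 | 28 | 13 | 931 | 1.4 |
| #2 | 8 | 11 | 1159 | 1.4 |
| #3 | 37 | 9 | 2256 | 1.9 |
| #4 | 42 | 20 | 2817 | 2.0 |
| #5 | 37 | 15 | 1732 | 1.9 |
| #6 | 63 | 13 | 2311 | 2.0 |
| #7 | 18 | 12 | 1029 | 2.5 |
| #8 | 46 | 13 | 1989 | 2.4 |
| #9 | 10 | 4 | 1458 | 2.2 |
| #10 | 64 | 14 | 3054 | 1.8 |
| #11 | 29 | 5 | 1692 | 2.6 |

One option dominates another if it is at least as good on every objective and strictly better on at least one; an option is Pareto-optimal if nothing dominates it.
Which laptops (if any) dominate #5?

none

#1: worse on RAM (28 vs 37).
#2: worse on RAM (8 vs 37).
#3: worse on battery life (9 vs 15).
#4: worse on price (2817 vs 1732).
#6: worse on battery life (13 vs 15).
#7: worse on RAM (18 vs 37).
#8: worse on battery life (13 vs 15).
#9: worse on RAM (10 vs 37).
#10: worse on battery life (14 vs 15).
#11: worse on RAM (29 vs 37).
No option dominates #5.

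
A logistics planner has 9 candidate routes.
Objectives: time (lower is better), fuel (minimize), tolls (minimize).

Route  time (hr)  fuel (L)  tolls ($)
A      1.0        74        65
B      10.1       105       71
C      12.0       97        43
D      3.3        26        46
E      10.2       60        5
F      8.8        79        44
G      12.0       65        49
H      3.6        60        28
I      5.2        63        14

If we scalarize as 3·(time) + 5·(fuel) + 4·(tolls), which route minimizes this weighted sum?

A: 3·1.0 + 5·74 + 4·65 = 633.0
B: 3·10.1 + 5·105 + 4·71 = 839.3
C: 3·12.0 + 5·97 + 4·43 = 693.0
D: 3·3.3 + 5·26 + 4·46 = 323.9
E: 3·10.2 + 5·60 + 4·5 = 350.6
F: 3·8.8 + 5·79 + 4·44 = 597.4
G: 3·12.0 + 5·65 + 4·49 = 557.0
H: 3·3.6 + 5·60 + 4·28 = 422.8
I: 3·5.2 + 5·63 + 4·14 = 386.6
Lowest: D at 323.9.

D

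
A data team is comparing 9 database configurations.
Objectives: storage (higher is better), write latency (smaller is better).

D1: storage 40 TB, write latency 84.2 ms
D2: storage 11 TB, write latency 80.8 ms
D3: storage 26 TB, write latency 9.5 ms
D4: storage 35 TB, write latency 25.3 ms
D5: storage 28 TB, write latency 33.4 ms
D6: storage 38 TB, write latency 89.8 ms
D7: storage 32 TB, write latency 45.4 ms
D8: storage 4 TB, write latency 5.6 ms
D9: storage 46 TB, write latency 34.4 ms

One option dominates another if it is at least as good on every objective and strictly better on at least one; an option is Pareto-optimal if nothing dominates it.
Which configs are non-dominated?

D3, D4, D8, D9

D1: dominated by D9 (storage 46≥40, write latency 34.4≤84.2).
D2: dominated by D3 (storage 26≥11, write latency 9.5≤80.8).
D3: not dominated.
D4: not dominated.
D5: dominated by D4 (storage 35≥28, write latency 25.3≤33.4).
D6: dominated by D1 (storage 40≥38, write latency 84.2≤89.8).
D7: dominated by D4 (storage 35≥32, write latency 25.3≤45.4).
D8: not dominated (best write latency).
D9: not dominated (best storage).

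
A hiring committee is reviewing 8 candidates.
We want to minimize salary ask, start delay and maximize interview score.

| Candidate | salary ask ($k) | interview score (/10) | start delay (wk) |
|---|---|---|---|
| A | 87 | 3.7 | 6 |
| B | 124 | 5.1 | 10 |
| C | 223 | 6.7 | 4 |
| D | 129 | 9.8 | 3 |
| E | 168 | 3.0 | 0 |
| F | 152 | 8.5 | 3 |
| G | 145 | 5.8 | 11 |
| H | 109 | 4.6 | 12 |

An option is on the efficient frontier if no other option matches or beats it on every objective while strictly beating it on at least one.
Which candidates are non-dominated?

A: not dominated (best salary ask).
B: not dominated.
C: dominated by D (salary ask 129≤223, interview score 9.8≥6.7, start delay 3≤4).
D: not dominated (best interview score).
E: not dominated (best start delay).
F: dominated by D (salary ask 129≤152, interview score 9.8≥8.5, start delay 3≤3).
G: dominated by D (salary ask 129≤145, interview score 9.8≥5.8, start delay 3≤11).
H: not dominated.

A, B, D, E, H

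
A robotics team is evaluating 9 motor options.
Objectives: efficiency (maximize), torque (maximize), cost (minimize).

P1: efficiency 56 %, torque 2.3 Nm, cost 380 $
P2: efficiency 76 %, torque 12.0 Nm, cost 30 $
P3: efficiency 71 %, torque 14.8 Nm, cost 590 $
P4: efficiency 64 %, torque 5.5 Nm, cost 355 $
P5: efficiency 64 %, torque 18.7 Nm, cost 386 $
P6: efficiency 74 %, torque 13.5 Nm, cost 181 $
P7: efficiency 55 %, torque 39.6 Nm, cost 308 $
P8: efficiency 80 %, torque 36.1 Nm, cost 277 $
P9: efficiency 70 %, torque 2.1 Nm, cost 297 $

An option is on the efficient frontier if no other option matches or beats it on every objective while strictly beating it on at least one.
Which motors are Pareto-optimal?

P1: dominated by P2 (efficiency 76≥56, torque 12.0≥2.3, cost 30≤380).
P2: not dominated (best cost).
P3: dominated by P8 (efficiency 80≥71, torque 36.1≥14.8, cost 277≤590).
P4: dominated by P2 (efficiency 76≥64, torque 12.0≥5.5, cost 30≤355).
P5: dominated by P8 (efficiency 80≥64, torque 36.1≥18.7, cost 277≤386).
P6: not dominated.
P7: not dominated (best torque).
P8: not dominated (best efficiency).
P9: dominated by P2 (efficiency 76≥70, torque 12.0≥2.1, cost 30≤297).

P2, P6, P7, P8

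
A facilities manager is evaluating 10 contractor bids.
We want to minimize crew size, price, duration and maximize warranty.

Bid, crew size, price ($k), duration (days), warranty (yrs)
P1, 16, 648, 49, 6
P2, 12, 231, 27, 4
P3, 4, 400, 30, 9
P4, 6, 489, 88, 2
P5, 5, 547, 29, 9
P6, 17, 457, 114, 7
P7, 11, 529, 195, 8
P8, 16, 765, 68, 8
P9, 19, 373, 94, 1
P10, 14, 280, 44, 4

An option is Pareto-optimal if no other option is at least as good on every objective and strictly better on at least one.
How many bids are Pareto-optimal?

3

P1: dominated by P3 (crew size 4≤16, price 400≤648, duration 30≤49, warranty 9≥6).
P2: not dominated (best price).
P3: not dominated (best crew size).
P4: dominated by P3 (crew size 4≤6, price 400≤489, duration 30≤88, warranty 9≥2).
P5: not dominated.
P6: dominated by P3 (crew size 4≤17, price 400≤457, duration 30≤114, warranty 9≥7).
P7: dominated by P3 (crew size 4≤11, price 400≤529, duration 30≤195, warranty 9≥8).
P8: dominated by P3 (crew size 4≤16, price 400≤765, duration 30≤68, warranty 9≥8).
P9: dominated by P2 (crew size 12≤19, price 231≤373, duration 27≤94, warranty 4≥1).
P10: dominated by P2 (crew size 12≤14, price 231≤280, duration 27≤44, warranty 4≥4).
Pareto-optimal: P2, P3, P5 → 3.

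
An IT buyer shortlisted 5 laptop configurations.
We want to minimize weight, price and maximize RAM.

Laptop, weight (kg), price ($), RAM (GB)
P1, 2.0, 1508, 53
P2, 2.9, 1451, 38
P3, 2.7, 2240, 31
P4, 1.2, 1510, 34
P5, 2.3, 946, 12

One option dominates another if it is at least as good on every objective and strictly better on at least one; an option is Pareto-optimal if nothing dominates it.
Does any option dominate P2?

P1: worse on price (1508 vs 1451).
P3: worse on price (2240 vs 1451).
P4: worse on price (1510 vs 1451).
P5: worse on RAM (12 vs 38).
No option is at least as good as P2 on every objective and strictly better on one.

No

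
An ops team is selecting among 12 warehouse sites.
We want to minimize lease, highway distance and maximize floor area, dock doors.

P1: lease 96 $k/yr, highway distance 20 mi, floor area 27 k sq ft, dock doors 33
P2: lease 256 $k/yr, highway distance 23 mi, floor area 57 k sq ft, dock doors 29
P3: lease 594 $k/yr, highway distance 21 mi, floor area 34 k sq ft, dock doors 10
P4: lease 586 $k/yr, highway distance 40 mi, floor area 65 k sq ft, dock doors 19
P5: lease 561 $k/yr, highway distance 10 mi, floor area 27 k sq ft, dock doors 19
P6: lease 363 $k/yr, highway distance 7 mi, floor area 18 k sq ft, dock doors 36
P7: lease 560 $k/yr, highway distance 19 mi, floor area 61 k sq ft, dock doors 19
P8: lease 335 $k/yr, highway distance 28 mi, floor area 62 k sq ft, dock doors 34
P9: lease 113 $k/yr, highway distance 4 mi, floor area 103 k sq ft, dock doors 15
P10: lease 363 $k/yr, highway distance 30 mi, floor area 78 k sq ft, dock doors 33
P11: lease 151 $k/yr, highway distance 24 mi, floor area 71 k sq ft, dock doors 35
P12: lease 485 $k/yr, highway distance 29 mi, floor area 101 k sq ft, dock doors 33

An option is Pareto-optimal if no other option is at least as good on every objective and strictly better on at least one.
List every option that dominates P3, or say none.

P7, P9

P7: lease 560≤594, highway distance 19≤21, floor area 61≥34, dock doors 19≥10 — dominates P3.
P9: lease 113≤594, highway distance 4≤21, floor area 103≥34, dock doors 15≥10 — dominates P3.
Others (P1, P2, P4, P5, P6, P8, P10, P11, P12) are each worse than P3 on at least one objective.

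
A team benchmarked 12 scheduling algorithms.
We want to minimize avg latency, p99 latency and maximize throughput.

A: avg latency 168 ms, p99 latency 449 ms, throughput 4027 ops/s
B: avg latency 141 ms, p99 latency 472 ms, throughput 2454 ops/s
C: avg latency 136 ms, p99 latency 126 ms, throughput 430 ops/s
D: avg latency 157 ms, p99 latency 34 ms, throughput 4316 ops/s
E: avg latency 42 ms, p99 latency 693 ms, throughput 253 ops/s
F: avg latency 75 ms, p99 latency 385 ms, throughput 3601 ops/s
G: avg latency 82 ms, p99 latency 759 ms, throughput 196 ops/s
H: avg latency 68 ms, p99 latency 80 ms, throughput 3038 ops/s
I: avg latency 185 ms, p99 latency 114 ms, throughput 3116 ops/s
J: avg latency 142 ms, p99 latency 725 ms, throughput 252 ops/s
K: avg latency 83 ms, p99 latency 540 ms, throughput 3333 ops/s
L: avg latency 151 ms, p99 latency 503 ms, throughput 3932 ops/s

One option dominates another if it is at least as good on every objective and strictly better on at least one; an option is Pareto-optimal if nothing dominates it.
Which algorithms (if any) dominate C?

H

H: avg latency 68≤136, p99 latency 80≤126, throughput 3038≥430 — dominates C.
Others (A, B, D, E, F, G, I, J, K, L) are each worse than C on at least one objective.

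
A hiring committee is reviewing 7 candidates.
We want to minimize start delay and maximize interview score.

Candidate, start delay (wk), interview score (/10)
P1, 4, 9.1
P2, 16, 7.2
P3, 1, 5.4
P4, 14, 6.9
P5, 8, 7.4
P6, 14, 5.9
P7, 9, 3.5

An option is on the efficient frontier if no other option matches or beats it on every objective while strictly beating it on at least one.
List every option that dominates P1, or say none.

none

P2: worse on start delay (16 vs 4).
P3: worse on interview score (5.4 vs 9.1).
P4: worse on start delay (14 vs 4).
P5: worse on start delay (8 vs 4).
P6: worse on start delay (14 vs 4).
P7: worse on start delay (9 vs 4).
No option dominates P1.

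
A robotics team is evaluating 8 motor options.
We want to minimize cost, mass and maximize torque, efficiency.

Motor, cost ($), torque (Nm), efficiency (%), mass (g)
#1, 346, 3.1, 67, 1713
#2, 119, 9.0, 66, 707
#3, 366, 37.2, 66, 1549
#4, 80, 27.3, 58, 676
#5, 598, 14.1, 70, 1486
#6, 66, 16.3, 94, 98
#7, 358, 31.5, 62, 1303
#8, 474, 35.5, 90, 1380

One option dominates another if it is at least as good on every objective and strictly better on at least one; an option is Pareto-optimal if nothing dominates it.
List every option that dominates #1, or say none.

#6: cost 66≤346, torque 16.3≥3.1, efficiency 94≥67, mass 98≤1713 — dominates #1.
Others (#2, #3, #4, #5, #7, #8) are each worse than #1 on at least one objective.

#6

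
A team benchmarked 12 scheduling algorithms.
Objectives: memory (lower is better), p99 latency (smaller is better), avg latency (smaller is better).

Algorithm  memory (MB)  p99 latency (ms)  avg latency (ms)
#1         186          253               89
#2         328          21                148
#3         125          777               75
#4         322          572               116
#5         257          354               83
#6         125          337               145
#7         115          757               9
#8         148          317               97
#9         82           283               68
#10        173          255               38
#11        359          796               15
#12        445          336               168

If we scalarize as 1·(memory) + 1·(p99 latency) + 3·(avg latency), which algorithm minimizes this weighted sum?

#10

#1: 1·186 + 1·253 + 3·89 = 706
#2: 1·328 + 1·21 + 3·148 = 793
#3: 1·125 + 1·777 + 3·75 = 1127
#4: 1·322 + 1·572 + 3·116 = 1242
#5: 1·257 + 1·354 + 3·83 = 860
#6: 1·125 + 1·337 + 3·145 = 897
#7: 1·115 + 1·757 + 3·9 = 899
#8: 1·148 + 1·317 + 3·97 = 756
#9: 1·82 + 1·283 + 3·68 = 569
#10: 1·173 + 1·255 + 3·38 = 542
#11: 1·359 + 1·796 + 3·15 = 1200
#12: 1·445 + 1·336 + 3·168 = 1285
Lowest: #10 at 542.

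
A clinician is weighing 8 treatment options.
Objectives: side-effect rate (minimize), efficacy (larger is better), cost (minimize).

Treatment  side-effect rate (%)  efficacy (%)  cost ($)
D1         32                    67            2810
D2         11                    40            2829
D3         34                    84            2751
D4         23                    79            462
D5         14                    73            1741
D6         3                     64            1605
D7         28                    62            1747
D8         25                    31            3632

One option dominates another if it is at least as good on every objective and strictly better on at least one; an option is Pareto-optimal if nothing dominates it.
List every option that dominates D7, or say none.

D4, D5, D6

D4: side-effect rate 23≤28, efficacy 79≥62, cost 462≤1747 — dominates D7.
D5: side-effect rate 14≤28, efficacy 73≥62, cost 1741≤1747 — dominates D7.
D6: side-effect rate 3≤28, efficacy 64≥62, cost 1605≤1747 — dominates D7.
Others (D1, D2, D3, D8) are each worse than D7 on at least one objective.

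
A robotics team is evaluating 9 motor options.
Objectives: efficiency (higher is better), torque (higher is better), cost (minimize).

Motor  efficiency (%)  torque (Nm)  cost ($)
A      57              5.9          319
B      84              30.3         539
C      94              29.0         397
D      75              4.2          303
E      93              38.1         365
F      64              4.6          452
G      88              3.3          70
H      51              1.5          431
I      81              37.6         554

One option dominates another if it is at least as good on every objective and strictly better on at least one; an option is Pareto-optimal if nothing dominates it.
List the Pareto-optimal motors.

A, C, D, E, G

A: not dominated.
B: dominated by E (efficiency 93≥84, torque 38.1≥30.3, cost 365≤539).
C: not dominated (best efficiency).
D: not dominated.
E: not dominated (best torque).
F: dominated by C (efficiency 94≥64, torque 29.0≥4.6, cost 397≤452).
G: not dominated (best cost).
H: dominated by A (efficiency 57≥51, torque 5.9≥1.5, cost 319≤431).
I: dominated by E (efficiency 93≥81, torque 38.1≥37.6, cost 365≤554).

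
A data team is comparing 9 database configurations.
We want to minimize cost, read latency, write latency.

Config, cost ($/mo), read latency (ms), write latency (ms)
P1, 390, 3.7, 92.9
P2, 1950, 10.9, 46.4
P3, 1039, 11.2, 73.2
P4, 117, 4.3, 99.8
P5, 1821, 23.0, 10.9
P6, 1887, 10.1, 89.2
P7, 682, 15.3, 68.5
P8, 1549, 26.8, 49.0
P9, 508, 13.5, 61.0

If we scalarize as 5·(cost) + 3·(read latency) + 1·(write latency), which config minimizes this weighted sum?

P4

P1: 5·390 + 3·3.7 + 1·92.9 = 2054.0
P2: 5·1950 + 3·10.9 + 1·46.4 = 9829.1
P3: 5·1039 + 3·11.2 + 1·73.2 = 5301.8
P4: 5·117 + 3·4.3 + 1·99.8 = 697.7
P5: 5·1821 + 3·23.0 + 1·10.9 = 9184.9
P6: 5·1887 + 3·10.1 + 1·89.2 = 9554.5
P7: 5·682 + 3·15.3 + 1·68.5 = 3524.4
P8: 5·1549 + 3·26.8 + 1·49.0 = 7874.4
P9: 5·508 + 3·13.5 + 1·61.0 = 2641.5
Lowest: P4 at 697.7.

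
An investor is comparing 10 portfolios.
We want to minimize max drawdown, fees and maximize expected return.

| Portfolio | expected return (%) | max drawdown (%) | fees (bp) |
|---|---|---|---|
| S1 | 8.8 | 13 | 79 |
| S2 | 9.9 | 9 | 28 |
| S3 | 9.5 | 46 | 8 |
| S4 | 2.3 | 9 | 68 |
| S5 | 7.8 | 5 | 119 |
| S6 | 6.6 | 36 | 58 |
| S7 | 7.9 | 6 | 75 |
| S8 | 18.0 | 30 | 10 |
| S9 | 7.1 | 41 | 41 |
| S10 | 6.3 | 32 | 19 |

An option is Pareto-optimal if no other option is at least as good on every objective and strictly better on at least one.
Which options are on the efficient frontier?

S1: dominated by S2 (expected return 9.9≥8.8, max drawdown 9≤13, fees 28≤79).
S2: not dominated.
S3: not dominated (best fees).
S4: dominated by S2 (expected return 9.9≥2.3, max drawdown 9≤9, fees 28≤68).
S5: not dominated (best max drawdown).
S6: dominated by S2 (expected return 9.9≥6.6, max drawdown 9≤36, fees 28≤58).
S7: not dominated.
S8: not dominated (best expected return).
S9: dominated by S2 (expected return 9.9≥7.1, max drawdown 9≤41, fees 28≤41).
S10: dominated by S8 (expected return 18.0≥6.3, max drawdown 30≤32, fees 10≤19).

S2, S3, S5, S7, S8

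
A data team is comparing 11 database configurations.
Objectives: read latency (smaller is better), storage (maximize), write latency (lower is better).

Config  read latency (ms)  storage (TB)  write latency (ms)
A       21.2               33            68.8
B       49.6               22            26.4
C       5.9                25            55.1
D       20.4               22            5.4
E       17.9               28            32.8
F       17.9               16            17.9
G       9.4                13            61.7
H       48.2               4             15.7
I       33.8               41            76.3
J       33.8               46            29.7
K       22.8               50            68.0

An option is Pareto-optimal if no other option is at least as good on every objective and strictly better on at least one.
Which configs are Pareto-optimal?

A: not dominated.
B: dominated by D (read latency 20.4≤49.6, storage 22≥22, write latency 5.4≤26.4).
C: not dominated (best read latency).
D: not dominated (best write latency).
E: not dominated.
F: not dominated.
G: dominated by C (read latency 5.9≤9.4, storage 25≥13, write latency 55.1≤61.7).
H: dominated by D (read latency 20.4≤48.2, storage 22≥4, write latency 5.4≤15.7).
I: dominated by J (read latency 33.8≤33.8, storage 46≥41, write latency 29.7≤76.3).
J: not dominated.
K: not dominated (best storage).

A, C, D, E, F, J, K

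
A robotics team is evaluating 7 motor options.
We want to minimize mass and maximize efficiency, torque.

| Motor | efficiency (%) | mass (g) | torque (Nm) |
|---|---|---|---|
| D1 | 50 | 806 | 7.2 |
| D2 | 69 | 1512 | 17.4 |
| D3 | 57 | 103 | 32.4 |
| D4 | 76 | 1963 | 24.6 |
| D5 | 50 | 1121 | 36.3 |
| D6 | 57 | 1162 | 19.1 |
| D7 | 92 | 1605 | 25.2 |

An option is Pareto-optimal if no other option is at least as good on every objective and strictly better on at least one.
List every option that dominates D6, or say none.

D3

D3: efficiency 57≥57, mass 103≤1162, torque 32.4≥19.1 — dominates D6.
Others (D1, D2, D4, D5, D7) are each worse than D6 on at least one objective.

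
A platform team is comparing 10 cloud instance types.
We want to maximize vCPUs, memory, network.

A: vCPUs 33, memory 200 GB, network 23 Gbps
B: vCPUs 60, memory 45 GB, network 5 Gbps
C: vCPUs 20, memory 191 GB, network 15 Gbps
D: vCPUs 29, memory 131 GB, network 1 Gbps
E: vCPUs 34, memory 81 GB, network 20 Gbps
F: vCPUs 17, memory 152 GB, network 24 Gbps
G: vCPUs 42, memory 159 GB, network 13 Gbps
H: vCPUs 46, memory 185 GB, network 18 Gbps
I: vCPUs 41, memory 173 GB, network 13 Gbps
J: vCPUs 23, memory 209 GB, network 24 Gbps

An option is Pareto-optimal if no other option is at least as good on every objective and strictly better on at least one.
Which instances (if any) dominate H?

none

A: worse on vCPUs (33 vs 46).
B: worse on memory (45 vs 185).
C: worse on vCPUs (20 vs 46).
D: worse on vCPUs (29 vs 46).
E: worse on vCPUs (34 vs 46).
F: worse on vCPUs (17 vs 46).
G: worse on vCPUs (42 vs 46).
I: worse on vCPUs (41 vs 46).
J: worse on vCPUs (23 vs 46).
No option dominates H.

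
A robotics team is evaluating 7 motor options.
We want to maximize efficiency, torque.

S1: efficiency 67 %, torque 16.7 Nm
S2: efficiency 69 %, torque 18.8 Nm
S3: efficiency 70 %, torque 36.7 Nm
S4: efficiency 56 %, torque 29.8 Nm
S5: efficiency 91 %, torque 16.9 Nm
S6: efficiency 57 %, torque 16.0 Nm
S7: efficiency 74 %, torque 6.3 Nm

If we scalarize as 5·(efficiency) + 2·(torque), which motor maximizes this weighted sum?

S5

S1: 5·67 + 2·16.7 = 368.4
S2: 5·69 + 2·18.8 = 382.6
S3: 5·70 + 2·36.7 = 423.4
S4: 5·56 + 2·29.8 = 339.6
S5: 5·91 + 2·16.9 = 488.8
S6: 5·57 + 2·16.0 = 317.0
S7: 5·74 + 2·6.3 = 382.6
Highest: S5 at 488.8.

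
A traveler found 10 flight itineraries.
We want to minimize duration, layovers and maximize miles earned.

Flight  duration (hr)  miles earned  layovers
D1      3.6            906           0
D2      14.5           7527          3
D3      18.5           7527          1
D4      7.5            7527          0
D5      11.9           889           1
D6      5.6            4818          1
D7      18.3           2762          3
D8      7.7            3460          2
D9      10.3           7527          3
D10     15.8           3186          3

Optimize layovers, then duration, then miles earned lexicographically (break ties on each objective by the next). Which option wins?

D1

First minimize layovers: best is 0, kept {D1, D4}.
Then minimize duration: best is 3.6, kept {D1}.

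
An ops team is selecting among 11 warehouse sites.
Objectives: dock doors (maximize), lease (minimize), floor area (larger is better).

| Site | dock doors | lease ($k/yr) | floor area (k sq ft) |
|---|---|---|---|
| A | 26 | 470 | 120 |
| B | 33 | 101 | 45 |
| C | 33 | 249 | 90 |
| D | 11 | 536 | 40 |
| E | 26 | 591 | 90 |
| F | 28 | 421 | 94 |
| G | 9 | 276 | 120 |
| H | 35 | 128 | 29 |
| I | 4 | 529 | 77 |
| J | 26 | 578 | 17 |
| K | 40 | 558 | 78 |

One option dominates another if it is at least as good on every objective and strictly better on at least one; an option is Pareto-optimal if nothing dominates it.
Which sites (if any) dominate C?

none

A: worse on dock doors (26 vs 33).
B: worse on floor area (45 vs 90).
D: worse on dock doors (11 vs 33).
E: worse on dock doors (26 vs 33).
F: worse on dock doors (28 vs 33).
G: worse on dock doors (9 vs 33).
H: worse on floor area (29 vs 90).
I: worse on dock doors (4 vs 33).
J: worse on dock doors (26 vs 33).
K: worse on lease (558 vs 249).
No option dominates C.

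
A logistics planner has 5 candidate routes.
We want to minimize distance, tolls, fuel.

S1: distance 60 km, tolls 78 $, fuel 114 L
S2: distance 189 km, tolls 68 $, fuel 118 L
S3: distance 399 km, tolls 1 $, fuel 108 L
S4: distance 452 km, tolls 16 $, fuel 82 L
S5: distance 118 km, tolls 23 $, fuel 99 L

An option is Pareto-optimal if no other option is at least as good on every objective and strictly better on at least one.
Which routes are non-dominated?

S1, S3, S4, S5

S1: not dominated (best distance).
S2: dominated by S5 (distance 118≤189, tolls 23≤68, fuel 99≤118).
S3: not dominated (best tolls).
S4: not dominated (best fuel).
S5: not dominated.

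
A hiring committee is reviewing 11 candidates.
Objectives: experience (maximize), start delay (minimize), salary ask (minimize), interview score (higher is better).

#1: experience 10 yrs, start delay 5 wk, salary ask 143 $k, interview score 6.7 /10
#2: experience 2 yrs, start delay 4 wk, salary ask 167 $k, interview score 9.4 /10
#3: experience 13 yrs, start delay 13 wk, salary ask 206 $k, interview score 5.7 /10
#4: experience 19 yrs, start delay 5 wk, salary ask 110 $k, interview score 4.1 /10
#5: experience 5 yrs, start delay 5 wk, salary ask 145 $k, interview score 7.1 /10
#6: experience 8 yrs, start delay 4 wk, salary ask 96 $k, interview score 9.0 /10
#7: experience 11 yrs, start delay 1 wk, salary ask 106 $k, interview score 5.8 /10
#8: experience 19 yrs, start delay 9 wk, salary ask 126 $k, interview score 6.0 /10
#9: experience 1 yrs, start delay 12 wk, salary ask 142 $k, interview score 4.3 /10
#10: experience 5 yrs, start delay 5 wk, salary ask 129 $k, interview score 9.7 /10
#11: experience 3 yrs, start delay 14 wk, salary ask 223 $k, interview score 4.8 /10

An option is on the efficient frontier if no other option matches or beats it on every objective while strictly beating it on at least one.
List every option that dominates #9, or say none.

#6, #7, #8, #10

#6: experience 8≥1, start delay 4≤12, salary ask 96≤142, interview score 9.0≥4.3 — dominates #9.
#7: experience 11≥1, start delay 1≤12, salary ask 106≤142, interview score 5.8≥4.3 — dominates #9.
#8: experience 19≥1, start delay 9≤12, salary ask 126≤142, interview score 6.0≥4.3 — dominates #9.
#10: experience 5≥1, start delay 5≤12, salary ask 129≤142, interview score 9.7≥4.3 — dominates #9.
Others (#1, #2, #3, #4, #5, #11) are each worse than #9 on at least one objective.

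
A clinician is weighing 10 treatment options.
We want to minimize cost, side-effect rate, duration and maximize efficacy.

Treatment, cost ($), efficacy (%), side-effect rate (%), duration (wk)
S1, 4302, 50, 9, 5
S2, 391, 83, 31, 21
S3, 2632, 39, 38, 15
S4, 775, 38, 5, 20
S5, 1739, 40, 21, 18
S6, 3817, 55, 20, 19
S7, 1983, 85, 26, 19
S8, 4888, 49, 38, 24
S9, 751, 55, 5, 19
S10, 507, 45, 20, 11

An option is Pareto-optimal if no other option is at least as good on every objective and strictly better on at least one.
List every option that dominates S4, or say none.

S9: cost 751≤775, efficacy 55≥38, side-effect rate 5≤5, duration 19≤20 — dominates S4.
Others (S1, S2, S3, S5, S6, S7, S8, S10) are each worse than S4 on at least one objective.

S9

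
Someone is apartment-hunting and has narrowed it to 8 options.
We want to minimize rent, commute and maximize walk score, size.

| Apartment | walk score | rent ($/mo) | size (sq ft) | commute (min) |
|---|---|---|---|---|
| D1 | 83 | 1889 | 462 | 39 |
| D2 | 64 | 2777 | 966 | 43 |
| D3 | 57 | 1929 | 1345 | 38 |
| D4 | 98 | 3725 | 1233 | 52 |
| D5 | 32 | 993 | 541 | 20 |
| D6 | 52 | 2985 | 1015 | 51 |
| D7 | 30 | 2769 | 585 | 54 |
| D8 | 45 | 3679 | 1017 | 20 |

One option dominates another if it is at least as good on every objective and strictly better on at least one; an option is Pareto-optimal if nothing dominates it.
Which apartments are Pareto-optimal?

D1: not dominated.
D2: not dominated.
D3: not dominated (best size).
D4: not dominated (best walk score).
D5: not dominated (best rent).
D6: dominated by D3 (walk score 57≥52, rent 1929≤2985, size 1345≥1015, commute 38≤51).
D7: dominated by D3 (walk score 57≥30, rent 1929≤2769, size 1345≥585, commute 38≤54).
D8: not dominated.

D1, D2, D3, D4, D5, D8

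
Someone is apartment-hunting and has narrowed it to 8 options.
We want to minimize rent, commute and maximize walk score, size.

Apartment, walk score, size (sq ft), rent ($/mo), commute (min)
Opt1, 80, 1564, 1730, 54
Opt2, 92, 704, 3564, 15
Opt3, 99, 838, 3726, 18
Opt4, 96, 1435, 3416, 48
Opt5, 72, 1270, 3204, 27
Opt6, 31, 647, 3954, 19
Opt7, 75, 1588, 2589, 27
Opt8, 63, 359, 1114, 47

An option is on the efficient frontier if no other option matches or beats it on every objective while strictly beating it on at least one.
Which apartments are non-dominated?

Opt1: not dominated.
Opt2: not dominated (best commute).
Opt3: not dominated (best walk score).
Opt4: not dominated.
Opt5: dominated by Opt7 (walk score 75≥72, size 1588≥1270, rent 2589≤3204, commute 27≤27).
Opt6: dominated by Opt2 (walk score 92≥31, size 704≥647, rent 3564≤3954, commute 15≤19).
Opt7: not dominated (best size).
Opt8: not dominated (best rent).

Opt1, Opt2, Opt3, Opt4, Opt7, Opt8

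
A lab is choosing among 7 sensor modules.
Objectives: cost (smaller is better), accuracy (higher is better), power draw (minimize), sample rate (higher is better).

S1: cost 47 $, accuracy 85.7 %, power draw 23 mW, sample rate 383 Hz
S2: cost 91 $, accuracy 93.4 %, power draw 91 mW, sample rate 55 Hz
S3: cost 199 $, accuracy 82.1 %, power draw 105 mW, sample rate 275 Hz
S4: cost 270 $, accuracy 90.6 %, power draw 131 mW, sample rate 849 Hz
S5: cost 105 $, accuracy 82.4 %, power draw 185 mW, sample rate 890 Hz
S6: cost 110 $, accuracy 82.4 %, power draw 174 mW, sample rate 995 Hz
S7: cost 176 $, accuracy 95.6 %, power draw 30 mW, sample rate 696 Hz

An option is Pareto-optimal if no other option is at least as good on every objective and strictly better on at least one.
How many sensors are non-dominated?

6

S1: not dominated (best cost).
S2: not dominated.
S3: dominated by S1 (cost 47≤199, accuracy 85.7≥82.1, power draw 23≤105, sample rate 383≥275).
S4: not dominated.
S5: not dominated.
S6: not dominated (best sample rate).
S7: not dominated (best accuracy).
Pareto-optimal: S1, S2, S4, S5, S6, S7 → 6.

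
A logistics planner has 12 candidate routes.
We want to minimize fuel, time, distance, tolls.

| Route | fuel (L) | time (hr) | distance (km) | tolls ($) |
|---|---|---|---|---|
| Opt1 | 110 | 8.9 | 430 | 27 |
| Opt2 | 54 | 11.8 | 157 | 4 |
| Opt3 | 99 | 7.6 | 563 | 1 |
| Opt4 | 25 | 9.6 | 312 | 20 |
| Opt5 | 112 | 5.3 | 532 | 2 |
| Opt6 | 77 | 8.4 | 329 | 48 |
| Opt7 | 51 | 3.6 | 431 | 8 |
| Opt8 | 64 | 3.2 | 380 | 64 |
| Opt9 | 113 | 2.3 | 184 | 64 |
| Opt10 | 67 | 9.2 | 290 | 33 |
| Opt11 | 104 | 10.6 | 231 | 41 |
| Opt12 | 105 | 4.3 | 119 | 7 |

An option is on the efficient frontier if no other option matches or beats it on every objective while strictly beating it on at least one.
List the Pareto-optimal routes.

Opt2, Opt3, Opt4, Opt5, Opt6, Opt7, Opt8, Opt9, Opt10, Opt11, Opt12

Opt1: dominated by Opt12 (fuel 105≤110, time 4.3≤8.9, distance 119≤430, tolls 7≤27).
Opt2: not dominated.
Opt3: not dominated (best tolls).
Opt4: not dominated (best fuel).
Opt5: not dominated.
Opt6: not dominated.
Opt7: not dominated.
Opt8: not dominated.
Opt9: not dominated (best time).
Opt10: not dominated.
Opt11: not dominated.
Opt12: not dominated (best distance).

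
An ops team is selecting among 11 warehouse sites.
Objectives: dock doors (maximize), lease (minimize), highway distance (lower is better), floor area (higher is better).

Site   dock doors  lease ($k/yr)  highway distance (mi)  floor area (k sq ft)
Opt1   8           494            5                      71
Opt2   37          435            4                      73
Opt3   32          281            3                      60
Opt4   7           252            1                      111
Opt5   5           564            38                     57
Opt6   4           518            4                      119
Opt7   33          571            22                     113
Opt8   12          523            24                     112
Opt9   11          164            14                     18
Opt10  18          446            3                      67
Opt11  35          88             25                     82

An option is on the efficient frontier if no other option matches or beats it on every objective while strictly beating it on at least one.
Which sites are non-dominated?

Opt2, Opt3, Opt4, Opt6, Opt7, Opt8, Opt9, Opt10, Opt11

Opt1: dominated by Opt2 (dock doors 37≥8, lease 435≤494, highway distance 4≤5, floor area 73≥71).
Opt2: not dominated (best dock doors).
Opt3: not dominated.
Opt4: not dominated (best highway distance).
Opt5: dominated by Opt1 (dock doors 8≥5, lease 494≤564, highway distance 5≤38, floor area 71≥57).
Opt6: not dominated (best floor area).
Opt7: not dominated.
Opt8: not dominated.
Opt9: not dominated.
Opt10: not dominated.
Opt11: not dominated (best lease).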